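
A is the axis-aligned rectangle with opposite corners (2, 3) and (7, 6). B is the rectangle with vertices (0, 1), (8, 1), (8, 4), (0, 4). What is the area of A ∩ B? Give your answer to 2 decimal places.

|A∩B|: x∈[2,7], y∈[3,4] → 5·1 = 5.

5.00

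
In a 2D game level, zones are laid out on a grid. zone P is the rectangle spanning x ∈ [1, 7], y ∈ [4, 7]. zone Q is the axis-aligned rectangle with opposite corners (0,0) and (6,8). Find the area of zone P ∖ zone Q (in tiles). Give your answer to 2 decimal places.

|zone P∩zone Q|: x∈[1,6], y∈[4,7] → 5·3 = 15.
|zone P| = 18.
|zone P ∖ zone Q| = |zone P| − |zone P∩zone Q| = 18 − 15 = 3.00.

3.00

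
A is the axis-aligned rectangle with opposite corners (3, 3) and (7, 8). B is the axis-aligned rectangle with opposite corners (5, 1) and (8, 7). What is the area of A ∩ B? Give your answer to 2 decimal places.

8.00

|A∩B|: x∈[5,7], y∈[3,7] → 2·4 = 8.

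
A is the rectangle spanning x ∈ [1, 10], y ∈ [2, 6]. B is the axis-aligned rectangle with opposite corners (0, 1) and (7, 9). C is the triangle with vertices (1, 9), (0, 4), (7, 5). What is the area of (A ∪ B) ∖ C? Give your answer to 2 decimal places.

|A ∪ B| = 68.
|(A ∪ B) ∩ C| = 17.
|(A ∪ B) ∖ C| = 68 − 17 = 51.00.

51.00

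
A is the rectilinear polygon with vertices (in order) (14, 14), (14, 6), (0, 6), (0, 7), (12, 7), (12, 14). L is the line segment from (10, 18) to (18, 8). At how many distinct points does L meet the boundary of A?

2

The segment meets the boundary at (14,13), (13.2,14).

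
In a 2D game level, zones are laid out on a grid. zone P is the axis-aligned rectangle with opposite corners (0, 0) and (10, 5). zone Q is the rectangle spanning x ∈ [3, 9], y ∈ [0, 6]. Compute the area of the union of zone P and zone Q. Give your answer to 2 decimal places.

56.00

By inclusion–exclusion:
Individual areas: |zone P| = 50, |zone Q| = 36.
|zone P∩zone Q|: x∈[3,9], y∈[0,5] → 6·5 = 30.
|zone P ∪ zone Q| = 86 − 30 = 56.00.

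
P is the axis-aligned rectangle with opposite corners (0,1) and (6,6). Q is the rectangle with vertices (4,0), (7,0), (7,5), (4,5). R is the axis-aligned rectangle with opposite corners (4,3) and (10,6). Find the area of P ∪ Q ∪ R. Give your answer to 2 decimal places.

47.00

By inclusion–exclusion:
Individual areas: |P| = 30, |Q| = 15, |R| = 18.
|P∩Q|: x∈[4,6], y∈[1,5] → 2·4 = 8.
|P∩R|: x∈[4,6], y∈[3,6] → 2·3 = 6.
|Q∩R|: x∈[4,7], y∈[3,5] → 3·2 = 6.
|P∩Q∩R| = 4.
|P ∪ Q ∪ R| = 63 − 20 + 4 = 47.00.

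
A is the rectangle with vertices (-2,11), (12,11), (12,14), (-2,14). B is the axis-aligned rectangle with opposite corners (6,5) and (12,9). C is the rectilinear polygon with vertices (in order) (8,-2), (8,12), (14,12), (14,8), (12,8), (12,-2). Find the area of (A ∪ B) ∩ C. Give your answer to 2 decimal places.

20.00

|A ∪ B| = 66.
|(A ∪ B) ∩ C| = 20.00.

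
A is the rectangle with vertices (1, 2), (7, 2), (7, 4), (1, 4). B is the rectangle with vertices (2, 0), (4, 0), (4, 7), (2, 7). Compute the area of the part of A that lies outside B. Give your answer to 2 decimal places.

|A∩B|: x∈[2,4], y∈[2,4] → 2·2 = 4.
|A| = 12.
|A ∖ B| = |A| − |A∩B| = 12 − 4 = 8.00.

8.00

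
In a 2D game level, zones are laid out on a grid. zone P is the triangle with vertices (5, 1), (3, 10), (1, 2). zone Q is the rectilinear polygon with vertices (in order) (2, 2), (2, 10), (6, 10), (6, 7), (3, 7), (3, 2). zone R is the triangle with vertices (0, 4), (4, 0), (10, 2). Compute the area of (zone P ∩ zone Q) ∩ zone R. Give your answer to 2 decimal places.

1.50

The region (zone P ∩ zone Q) ∩ zone R is the polygon with vertices (3,2), (2,2), (2,3.6), (3,3.4).
By the shoelace formula its area is 1.50.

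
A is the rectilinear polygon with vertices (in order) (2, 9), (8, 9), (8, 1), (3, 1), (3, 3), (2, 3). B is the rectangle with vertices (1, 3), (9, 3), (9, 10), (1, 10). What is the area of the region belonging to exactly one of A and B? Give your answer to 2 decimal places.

30.00

|A| = 46, |B| = 56, |A∩B| = 36.
|A △ B| = |A| + |B| − 2·|A∩B| = 46 + 56 − 72 = 30.00.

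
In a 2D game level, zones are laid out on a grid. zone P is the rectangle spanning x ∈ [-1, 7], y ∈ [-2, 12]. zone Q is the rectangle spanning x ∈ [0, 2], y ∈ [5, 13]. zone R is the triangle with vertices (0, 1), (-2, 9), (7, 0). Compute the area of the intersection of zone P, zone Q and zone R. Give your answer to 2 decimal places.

The intersection is the polygon with vertices (0,5), (0,7), (2,5).
By the shoelace formula its area is 2.00.

2.00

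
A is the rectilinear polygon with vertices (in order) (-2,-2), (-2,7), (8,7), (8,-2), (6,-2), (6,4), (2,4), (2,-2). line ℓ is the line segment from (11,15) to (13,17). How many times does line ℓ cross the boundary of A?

The segment lies entirely outside A and never meets its boundary.

0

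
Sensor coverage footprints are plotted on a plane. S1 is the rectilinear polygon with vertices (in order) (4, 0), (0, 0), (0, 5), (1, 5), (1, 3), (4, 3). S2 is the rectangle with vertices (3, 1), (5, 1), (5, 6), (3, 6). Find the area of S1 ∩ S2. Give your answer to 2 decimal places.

2.00

The intersection is the polygon with vertices (4,3), (4,1), (3,1), (3,3).
By the shoelace formula its area is 2.00.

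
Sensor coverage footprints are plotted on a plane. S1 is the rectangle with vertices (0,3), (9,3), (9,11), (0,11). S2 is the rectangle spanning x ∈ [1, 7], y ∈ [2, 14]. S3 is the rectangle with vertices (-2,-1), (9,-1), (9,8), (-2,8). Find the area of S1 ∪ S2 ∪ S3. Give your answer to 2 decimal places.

By inclusion–exclusion:
Individual areas: |S1| = 72, |S2| = 72, |S3| = 99.
|S1∩S2|: x∈[1,7], y∈[3,11] → 6·8 = 48.
|S1∩S3|: x∈[0,9], y∈[3,8] → 9·5 = 45.
|S2∩S3|: x∈[1,7], y∈[2,8] → 6·6 = 36.
|S1∩S2∩S3| = 30.
|S1 ∪ S2 ∪ S3| = 243 − 129 + 30 = 144.00.

144.00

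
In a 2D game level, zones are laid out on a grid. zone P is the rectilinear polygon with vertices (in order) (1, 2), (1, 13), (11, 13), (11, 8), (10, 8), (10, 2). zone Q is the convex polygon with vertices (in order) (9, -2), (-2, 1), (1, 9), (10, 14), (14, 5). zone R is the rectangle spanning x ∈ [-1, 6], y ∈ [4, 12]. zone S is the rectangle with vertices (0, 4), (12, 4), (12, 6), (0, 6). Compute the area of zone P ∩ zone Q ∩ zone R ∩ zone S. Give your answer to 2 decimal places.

The intersection is the polygon with vertices (6,4), (1,4), (1,6), (6,6).
By the shoelace formula its area is 10.00.

10.00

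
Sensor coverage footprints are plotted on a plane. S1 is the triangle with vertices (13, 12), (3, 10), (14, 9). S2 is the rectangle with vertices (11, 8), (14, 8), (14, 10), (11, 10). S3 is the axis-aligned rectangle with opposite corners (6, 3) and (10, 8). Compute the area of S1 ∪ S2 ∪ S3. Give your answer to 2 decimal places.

39.58

By inclusion–exclusion:
Individual areas: |S1| = 16, |S2| = 6, |S3| = 20.
|S1∩S2| = 2.4242.
|S1∩S3| = 0.
|S2∩S3| = 0 (no overlap).
|S1∩S2∩S3| = 0.
|S1 ∪ S2 ∪ S3| = 42 − 2.4242 + 0 = 39.58.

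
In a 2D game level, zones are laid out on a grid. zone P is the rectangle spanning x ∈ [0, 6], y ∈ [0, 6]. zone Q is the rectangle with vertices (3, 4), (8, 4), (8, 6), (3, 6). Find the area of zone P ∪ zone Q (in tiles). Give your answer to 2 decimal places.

By inclusion–exclusion:
Individual areas: |zone P| = 36, |zone Q| = 10.
|zone P∩zone Q|: x∈[3,6], y∈[4,6] → 3·2 = 6.
|zone P ∪ zone Q| = 46 − 6 = 40.00.

40.00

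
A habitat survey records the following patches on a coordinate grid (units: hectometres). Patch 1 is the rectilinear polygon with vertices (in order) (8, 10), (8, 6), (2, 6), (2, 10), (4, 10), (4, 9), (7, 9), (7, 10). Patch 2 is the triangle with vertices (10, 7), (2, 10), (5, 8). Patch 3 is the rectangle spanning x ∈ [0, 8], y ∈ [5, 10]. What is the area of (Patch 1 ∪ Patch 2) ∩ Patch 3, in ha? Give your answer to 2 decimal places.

|Patch 1 ∪ Patch 2| = 21.4333.
|(Patch 1 ∪ Patch 2) ∩ Patch 3| = 21.08.

21.08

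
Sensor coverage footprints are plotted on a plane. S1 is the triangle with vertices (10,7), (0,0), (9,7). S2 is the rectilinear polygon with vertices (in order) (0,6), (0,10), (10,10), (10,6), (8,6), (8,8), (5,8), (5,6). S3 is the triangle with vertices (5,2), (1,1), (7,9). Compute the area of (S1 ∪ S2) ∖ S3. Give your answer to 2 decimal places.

35.20

|S1 ∪ S2| = 36.6032.
|(S1 ∪ S2) ∩ S3| = 1.4075.
|(S1 ∪ S2) ∖ S3| = 36.6032 − 1.4075 = 35.20.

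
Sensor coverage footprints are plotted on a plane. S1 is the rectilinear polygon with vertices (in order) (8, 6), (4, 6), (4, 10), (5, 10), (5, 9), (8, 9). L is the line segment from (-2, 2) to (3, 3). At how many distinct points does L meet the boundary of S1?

0

The segment lies entirely outside S1 and never meets its boundary.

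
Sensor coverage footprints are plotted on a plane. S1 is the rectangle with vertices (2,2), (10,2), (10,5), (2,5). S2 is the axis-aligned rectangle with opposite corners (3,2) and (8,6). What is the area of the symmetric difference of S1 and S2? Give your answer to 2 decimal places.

14.00

|S1∩S2|: x∈[3,8], y∈[2,5] → 5·3 = 15.
|S1 △ S2| = |S1| + |S2| − 2·|S1∩S2| = 24 + 20 − 30 = 14.00.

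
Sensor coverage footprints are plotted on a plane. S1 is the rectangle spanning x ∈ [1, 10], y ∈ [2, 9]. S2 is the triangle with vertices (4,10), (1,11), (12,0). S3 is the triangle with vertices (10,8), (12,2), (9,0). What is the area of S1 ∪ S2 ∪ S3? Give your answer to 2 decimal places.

74.81

By inclusion–exclusion:
Individual areas: |S1| = 63, |S2| = 11, |S3| = 11.
|S1∩S2| = 7.6.
|S1∩S3| = 2.25.
|S2∩S3| = 0.7083.
|S1∩S2∩S3| = 0.3649.
|S1 ∪ S2 ∪ S3| = 85 − 10.5583 + 0.3649 = 74.81.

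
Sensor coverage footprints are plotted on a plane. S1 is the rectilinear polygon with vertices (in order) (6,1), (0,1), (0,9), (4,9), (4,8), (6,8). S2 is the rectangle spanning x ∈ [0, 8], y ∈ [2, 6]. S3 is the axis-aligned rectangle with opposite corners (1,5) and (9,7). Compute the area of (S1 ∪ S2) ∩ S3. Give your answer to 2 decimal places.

The region (S1 ∪ S2) ∩ S3 is the polygon with vertices (6,6), (8,6), (8,5), (1,5), (1,7), (6,7).
By the shoelace formula its area is 12.00.

12.00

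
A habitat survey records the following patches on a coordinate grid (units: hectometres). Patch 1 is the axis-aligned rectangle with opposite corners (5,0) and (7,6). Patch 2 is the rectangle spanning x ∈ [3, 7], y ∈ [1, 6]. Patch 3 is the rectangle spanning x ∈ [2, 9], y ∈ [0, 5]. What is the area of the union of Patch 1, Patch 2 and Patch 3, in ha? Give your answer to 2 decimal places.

By inclusion–exclusion:
Individual areas: |Patch 1| = 12, |Patch 2| = 20, |Patch 3| = 35.
|Patch 1∩Patch 2|: x∈[5,7], y∈[1,6] → 2·5 = 10.
|Patch 1∩Patch 3|: x∈[5,7], y∈[0,5] → 2·5 = 10.
|Patch 2∩Patch 3|: x∈[3,7], y∈[1,5] → 4·4 = 16.
|Patch 1∩Patch 2∩Patch 3| = 8.
|Patch 1 ∪ Patch 2 ∪ Patch 3| = 67 − 36 + 8 = 39.00.

39.00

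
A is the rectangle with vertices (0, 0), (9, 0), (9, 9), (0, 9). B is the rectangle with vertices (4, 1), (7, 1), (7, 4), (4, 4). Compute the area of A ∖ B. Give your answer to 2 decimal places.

|A∩B|: x∈[4,7], y∈[1,4] → 3·3 = 9.
|A| = 81.
|A ∖ B| = |A| − |A∩B| = 81 − 9 = 72.00.

72.00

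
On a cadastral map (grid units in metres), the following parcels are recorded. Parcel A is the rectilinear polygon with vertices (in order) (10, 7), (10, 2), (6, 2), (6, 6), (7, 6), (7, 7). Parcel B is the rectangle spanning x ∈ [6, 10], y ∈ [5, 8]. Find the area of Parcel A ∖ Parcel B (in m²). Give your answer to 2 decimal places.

|Parcel A| = 19, |Parcel A∩Parcel B| = 7.
|Parcel A ∖ Parcel B| = |Parcel A| − |Parcel A∩Parcel B| = 19 − 7 = 12.00.

12.00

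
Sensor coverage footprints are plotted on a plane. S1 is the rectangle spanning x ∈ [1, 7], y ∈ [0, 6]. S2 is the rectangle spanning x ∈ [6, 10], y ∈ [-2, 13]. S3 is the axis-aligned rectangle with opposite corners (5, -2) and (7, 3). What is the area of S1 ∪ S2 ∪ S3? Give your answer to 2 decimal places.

92.00

By inclusion–exclusion:
Individual areas: |S1| = 36, |S2| = 60, |S3| = 10.
|S1∩S2|: x∈[6,7], y∈[0,6] → 1·6 = 6.
|S1∩S3|: x∈[5,7], y∈[0,3] → 2·3 = 6.
|S2∩S3|: x∈[6,7], y∈[-2,3] → 1·5 = 5.
|S1∩S2∩S3| = 3.
|S1 ∪ S2 ∪ S3| = 106 − 17 + 3 = 92.00.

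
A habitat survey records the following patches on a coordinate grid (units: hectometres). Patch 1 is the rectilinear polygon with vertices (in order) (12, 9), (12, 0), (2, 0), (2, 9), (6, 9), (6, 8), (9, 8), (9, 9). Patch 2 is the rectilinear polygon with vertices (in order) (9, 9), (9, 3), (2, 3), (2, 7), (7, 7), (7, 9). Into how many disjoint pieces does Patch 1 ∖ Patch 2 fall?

2

Patch 1 ∖ Patch 2 splits into 2 disjoint pieces (area 48, area 9).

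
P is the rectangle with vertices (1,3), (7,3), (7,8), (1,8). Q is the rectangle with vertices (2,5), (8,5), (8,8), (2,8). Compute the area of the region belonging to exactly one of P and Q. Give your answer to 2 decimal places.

18.00

|P∩Q|: x∈[2,7], y∈[5,8] → 5·3 = 15.
|P △ Q| = |P| + |Q| − 2·|P∩Q| = 30 + 18 − 30 = 18.00.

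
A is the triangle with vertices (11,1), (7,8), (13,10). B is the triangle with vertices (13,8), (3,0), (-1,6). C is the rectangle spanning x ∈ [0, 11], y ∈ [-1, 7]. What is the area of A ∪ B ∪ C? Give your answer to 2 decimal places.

By inclusion–exclusion:
Individual areas: |A| = 25, |B| = 46, |C| = 88.
|A∩B| = 7.4235.
|A∩C| = 10.2857.
|B∩C| = 42.0786.
|A∩B∩C| = 4.5681.
|A ∪ B ∪ C| = 159 − 59.7878 + 4.5681 = 103.78.

103.78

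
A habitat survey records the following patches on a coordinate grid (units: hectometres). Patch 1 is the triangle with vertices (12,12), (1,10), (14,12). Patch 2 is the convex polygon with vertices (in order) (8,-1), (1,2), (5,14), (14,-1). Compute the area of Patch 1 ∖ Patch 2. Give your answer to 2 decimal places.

|Patch 1| = 2, |Patch 1∩Patch 2| = 0.3613.
|Patch 1 ∖ Patch 2| = |Patch 1| − |Patch 1∩Patch 2| = 2 − 0.3613 = 1.64.

1.64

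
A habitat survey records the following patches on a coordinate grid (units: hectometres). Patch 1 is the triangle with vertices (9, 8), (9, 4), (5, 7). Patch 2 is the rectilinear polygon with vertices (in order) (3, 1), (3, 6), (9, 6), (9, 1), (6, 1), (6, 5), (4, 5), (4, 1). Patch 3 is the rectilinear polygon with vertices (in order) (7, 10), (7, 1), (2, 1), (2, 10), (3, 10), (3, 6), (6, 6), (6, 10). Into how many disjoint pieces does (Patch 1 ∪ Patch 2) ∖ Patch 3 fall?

2

(Patch 1 ∪ Patch 2) ∖ Patch 3 splits into 2 disjoint pieces (area 13.5, area 0.5).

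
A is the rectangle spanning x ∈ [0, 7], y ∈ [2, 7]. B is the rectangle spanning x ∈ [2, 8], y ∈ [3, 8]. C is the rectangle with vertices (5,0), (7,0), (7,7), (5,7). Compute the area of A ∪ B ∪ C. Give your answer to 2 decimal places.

49.00

By inclusion–exclusion:
Individual areas: |A| = 35, |B| = 30, |C| = 14.
|A∩B|: x∈[2,7], y∈[3,7] → 5·4 = 20.
|A∩C|: x∈[5,7], y∈[2,7] → 2·5 = 10.
|B∩C|: x∈[5,7], y∈[3,7] → 2·4 = 8.
|A∩B∩C| = 8.
|A ∪ B ∪ C| = 79 − 38 + 8 = 49.00.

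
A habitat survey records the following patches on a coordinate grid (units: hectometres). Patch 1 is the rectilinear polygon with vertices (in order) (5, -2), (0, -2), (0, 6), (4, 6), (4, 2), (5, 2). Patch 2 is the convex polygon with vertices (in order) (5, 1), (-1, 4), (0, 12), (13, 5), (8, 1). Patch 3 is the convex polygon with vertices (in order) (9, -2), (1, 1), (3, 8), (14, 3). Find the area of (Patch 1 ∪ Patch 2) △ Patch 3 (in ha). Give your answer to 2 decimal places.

81.30

|Patch 1 ∪ Patch 2| = 106.75.
|(Patch 1 ∪ Patch 2) ∩ Patch 3| = 48.2246.
|(Patch 1 ∪ Patch 2) △ Patch 3| = 106.75 + 71 − 96.4493 = 81.30.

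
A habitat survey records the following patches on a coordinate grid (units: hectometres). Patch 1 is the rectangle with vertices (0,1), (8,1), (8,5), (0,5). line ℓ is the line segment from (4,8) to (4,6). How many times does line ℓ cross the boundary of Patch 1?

0

The segment lies entirely outside Patch 1 and never meets its boundary.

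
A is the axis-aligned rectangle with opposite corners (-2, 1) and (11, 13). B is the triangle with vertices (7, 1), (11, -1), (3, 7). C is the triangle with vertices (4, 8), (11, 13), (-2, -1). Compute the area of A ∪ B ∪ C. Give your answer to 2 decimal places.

By inclusion–exclusion:
Individual areas: |A| = 156, |B| = 8, |C| = 16.5.
|A∩B| = 6.
|A∩C| = 15.9762.
|B∩C| = 0.3112.
|A∩B∩C| = 0.3112.
|A ∪ B ∪ C| = 180.5 − 22.2874 + 0.3112 = 158.52.

158.52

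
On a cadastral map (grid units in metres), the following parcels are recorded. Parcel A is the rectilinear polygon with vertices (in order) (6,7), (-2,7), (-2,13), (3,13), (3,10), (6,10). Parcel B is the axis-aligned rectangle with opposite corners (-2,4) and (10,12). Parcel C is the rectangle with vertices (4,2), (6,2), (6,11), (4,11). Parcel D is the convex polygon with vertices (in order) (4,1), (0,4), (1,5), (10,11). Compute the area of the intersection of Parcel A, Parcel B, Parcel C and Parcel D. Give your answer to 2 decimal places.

The intersection is the polygon with vertices (6,7), (4,7), (6,8.333).
By the shoelace formula its area is 1.33.

1.33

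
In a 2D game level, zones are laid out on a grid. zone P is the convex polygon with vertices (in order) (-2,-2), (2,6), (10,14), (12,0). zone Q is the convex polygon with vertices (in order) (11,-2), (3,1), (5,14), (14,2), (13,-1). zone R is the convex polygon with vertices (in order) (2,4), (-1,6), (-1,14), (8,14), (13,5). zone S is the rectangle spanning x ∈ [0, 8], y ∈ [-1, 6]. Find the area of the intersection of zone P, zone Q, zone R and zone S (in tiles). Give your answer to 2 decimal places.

The intersection is the polygon with vertices (3.482,4.135), (3.769,6), (8,6), (8,4.545).
By the shoelace formula its area is 7.23.

7.23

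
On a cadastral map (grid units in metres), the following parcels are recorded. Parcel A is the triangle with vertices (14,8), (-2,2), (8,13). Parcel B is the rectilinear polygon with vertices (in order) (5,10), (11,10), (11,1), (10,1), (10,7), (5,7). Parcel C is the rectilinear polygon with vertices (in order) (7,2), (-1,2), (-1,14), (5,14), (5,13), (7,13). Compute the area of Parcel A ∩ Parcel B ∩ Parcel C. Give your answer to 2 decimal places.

The intersection is the polygon with vertices (5,7), (5,9.7), (5.273,10), (7,10), (7,7).
By the shoelace formula its area is 5.96.

5.96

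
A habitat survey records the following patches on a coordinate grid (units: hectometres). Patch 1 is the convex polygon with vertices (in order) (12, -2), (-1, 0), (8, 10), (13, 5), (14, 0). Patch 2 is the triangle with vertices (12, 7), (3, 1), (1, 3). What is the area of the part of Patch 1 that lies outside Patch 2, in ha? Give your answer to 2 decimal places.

|Patch 1| = 100, |Patch 1∩Patch 2| = 14.672.
|Patch 1 ∖ Patch 2| = |Patch 1| − |Patch 1∩Patch 2| = 100 − 14.672 = 85.33.

85.33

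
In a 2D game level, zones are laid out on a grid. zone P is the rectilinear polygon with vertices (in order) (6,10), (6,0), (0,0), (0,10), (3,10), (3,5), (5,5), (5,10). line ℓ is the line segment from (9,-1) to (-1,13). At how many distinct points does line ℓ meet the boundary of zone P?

The segment meets the boundary at (1.143,10), (3,7.4), (6,3.2), (4.714,5).

4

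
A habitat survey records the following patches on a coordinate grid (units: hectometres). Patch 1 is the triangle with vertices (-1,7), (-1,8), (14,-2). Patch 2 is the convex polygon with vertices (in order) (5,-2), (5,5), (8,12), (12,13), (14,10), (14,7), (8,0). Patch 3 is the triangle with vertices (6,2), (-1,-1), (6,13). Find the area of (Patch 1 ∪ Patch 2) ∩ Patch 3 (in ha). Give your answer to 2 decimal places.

The region (Patch 1 ∪ Patch 2) ∩ Patch 3 is the polygon with vertices (5,4), (5,5), (6,7.333), (6,2), (5,1.571), (5,3.4), (2.077,5.154), (2.375,5.75).
By the shoelace formula its area is 6.30.

6.30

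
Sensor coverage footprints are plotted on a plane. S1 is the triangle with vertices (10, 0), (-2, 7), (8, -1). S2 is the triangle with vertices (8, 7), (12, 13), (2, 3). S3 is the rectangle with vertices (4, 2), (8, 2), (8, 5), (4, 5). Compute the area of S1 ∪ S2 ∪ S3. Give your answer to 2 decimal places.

By inclusion–exclusion:
Individual areas: |S1| = 13, |S2| = 10, |S3| = 12.
|S1∩S2| = 0.1935.
|S1∩S3| = 1.9036.
|S2∩S3| = 0.3333.
|S1∩S2∩S3| = 0.
|S1 ∪ S2 ∪ S3| = 35 − 2.4304 + 0 = 32.57.

32.57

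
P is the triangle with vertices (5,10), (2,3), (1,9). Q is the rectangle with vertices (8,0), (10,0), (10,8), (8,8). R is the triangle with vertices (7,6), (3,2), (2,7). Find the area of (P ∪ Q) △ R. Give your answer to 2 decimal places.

|P ∪ Q| = 28.5.
|(P ∪ Q) ∩ R| = 2.067.
|(P ∪ Q) △ R| = 28.5 + 12 − 4.134 = 36.37.

36.37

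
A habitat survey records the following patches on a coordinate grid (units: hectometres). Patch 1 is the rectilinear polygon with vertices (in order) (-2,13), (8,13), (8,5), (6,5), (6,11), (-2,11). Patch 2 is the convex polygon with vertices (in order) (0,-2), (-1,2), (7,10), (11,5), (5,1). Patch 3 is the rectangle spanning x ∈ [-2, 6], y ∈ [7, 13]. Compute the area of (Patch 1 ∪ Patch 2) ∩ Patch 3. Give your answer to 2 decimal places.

|Patch 1 ∪ Patch 2| = 85.625.
|(Patch 1 ∪ Patch 2) ∩ Patch 3| = 18.00.

18.00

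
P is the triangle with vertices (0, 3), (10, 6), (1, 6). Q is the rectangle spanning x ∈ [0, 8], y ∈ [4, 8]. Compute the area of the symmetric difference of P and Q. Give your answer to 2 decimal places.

22.70

|P| = 13.5, |Q| = 32, |P∩Q| = 11.4.
|P △ Q| = |P| + |Q| − 2·|P∩Q| = 13.5 + 32 − 22.8 = 22.70.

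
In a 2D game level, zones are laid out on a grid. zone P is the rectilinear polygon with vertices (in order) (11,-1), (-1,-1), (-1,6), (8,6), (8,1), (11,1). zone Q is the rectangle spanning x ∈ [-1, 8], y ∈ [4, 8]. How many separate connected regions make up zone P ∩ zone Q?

1

zone P ∩ zone Q is a single connected region.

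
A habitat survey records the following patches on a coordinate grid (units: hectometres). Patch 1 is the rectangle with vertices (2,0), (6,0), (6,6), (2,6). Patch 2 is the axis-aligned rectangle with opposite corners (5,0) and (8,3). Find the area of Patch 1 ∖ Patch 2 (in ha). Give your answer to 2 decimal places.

|Patch 1∩Patch 2|: x∈[5,6], y∈[0,3] → 1·3 = 3.
|Patch 1| = 24.
|Patch 1 ∖ Patch 2| = |Patch 1| − |Patch 1∩Patch 2| = 24 − 3 = 21.00.

21.00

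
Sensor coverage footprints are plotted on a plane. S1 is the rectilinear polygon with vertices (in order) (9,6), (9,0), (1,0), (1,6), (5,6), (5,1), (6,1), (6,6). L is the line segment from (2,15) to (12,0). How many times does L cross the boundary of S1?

The segment meets the boundary at (9,4.5), (8,6).

2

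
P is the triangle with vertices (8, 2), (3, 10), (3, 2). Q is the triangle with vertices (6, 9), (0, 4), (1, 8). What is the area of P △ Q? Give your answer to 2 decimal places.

25.89

|P| = 20, |Q| = 9.5, |P∩Q| = 1.806.
|P △ Q| = |P| + |Q| − 2·|P∩Q| = 20 + 9.5 − 3.612 = 25.89.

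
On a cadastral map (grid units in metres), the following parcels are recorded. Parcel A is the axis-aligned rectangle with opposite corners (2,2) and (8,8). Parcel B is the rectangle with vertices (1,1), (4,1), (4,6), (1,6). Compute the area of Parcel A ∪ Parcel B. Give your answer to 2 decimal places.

43.00

By inclusion–exclusion:
Individual areas: |Parcel A| = 36, |Parcel B| = 15.
|Parcel A∩Parcel B|: x∈[2,4], y∈[2,6] → 2·4 = 8.
|Parcel A ∪ Parcel B| = 51 − 8 = 43.00.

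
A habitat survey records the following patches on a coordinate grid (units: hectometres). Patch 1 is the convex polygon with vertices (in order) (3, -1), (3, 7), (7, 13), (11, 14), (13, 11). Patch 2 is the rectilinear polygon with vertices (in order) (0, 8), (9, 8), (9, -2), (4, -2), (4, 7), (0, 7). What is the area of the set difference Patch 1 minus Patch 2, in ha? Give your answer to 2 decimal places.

|Patch 1| = 69, |Patch 1∩Patch 2| = 24.6667.
|Patch 1 ∖ Patch 2| = |Patch 1| − |Patch 1∩Patch 2| = 69 − 24.6667 = 44.33.

44.33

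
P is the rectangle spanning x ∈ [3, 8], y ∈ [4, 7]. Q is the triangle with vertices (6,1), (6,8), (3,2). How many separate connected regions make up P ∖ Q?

P ∖ Q splits into 2 disjoint pieces (area 6, area 5.25).

2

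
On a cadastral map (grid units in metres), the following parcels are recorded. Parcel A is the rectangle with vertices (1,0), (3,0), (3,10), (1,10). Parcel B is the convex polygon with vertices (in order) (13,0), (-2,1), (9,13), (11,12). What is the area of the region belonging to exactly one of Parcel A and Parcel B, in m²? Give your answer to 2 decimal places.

107.98

|Parcel A| = 20, |Parcel B| = 106.5, |Parcel A∩Parcel B| = 9.2606.
|Parcel A △ Parcel B| = |Parcel A| + |Parcel B| − 2·|Parcel A∩Parcel B| = 20 + 106.5 − 18.5212 = 107.98.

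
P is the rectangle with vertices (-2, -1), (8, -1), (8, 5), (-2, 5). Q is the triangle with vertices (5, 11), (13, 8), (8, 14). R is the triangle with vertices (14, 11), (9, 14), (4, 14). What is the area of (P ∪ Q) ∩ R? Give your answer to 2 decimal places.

The region (P ∪ Q) ∩ R is the polygon with vertices (9.333,12.4), (7.077,13.077), (8,14).
By the shoelace formula its area is 1.35.

1.35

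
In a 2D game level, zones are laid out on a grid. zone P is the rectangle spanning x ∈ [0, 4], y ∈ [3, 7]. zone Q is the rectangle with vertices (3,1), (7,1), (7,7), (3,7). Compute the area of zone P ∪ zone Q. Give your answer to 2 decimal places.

By inclusion–exclusion:
Individual areas: |zone P| = 16, |zone Q| = 24.
|zone P∩zone Q|: x∈[3,4], y∈[3,7] → 1·4 = 4.
|zone P ∪ zone Q| = 40 − 4 = 36.00.

36.00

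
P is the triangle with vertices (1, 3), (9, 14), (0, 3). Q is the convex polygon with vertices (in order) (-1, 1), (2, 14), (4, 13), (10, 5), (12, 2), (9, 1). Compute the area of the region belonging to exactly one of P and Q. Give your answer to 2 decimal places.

|P| = 5.5, |Q| = 96, |P∩Q| = 4.8513.
|P △ Q| = |P| + |Q| − 2·|P∩Q| = 5.5 + 96 − 9.7026 = 91.80.

91.80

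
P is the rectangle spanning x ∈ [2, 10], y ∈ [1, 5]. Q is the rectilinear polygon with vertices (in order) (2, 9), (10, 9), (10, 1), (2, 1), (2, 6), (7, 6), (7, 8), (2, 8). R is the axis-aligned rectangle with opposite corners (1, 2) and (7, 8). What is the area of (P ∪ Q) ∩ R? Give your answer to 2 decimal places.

20.00

|P ∪ Q| = 54.
|(P ∪ Q) ∩ R| = 20.00.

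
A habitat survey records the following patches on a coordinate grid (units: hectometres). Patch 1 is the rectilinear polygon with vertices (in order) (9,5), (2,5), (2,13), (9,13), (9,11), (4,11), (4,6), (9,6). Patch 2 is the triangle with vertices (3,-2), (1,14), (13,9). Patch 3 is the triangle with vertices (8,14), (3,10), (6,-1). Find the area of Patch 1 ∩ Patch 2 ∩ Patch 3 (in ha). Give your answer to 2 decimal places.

6.94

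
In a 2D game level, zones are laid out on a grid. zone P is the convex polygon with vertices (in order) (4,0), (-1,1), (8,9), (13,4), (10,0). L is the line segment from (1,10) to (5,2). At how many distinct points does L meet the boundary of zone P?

1

The segment meets the boundary at (3.5,5).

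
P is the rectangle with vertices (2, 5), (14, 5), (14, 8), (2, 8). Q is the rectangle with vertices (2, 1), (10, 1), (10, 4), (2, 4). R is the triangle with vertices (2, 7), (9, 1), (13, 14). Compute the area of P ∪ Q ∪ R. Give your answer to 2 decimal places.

By inclusion–exclusion:
Individual areas: |P| = 36, |Q| = 24, |R| = 57.5.
|P∩Q| = 0 (no overlap).
|P∩R| = 22.9579.
|Q∩R| = 6.6346.
|P∩Q∩R| = 0.
|P ∪ Q ∪ R| = 117.5 − 29.5925 + 0 = 87.91.

87.91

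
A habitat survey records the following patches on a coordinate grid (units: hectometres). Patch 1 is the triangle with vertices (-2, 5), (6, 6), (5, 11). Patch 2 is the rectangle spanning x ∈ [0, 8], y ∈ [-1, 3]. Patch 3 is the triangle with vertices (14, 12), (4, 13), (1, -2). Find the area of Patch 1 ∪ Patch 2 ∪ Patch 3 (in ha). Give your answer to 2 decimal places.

By inclusion–exclusion:
Individual areas: |Patch 1| = 20.5, |Patch 2| = 32, |Patch 3| = 76.5.
|Patch 1∩Patch 2| = 0.
|Patch 1∩Patch 3| = 11.7272.
|Patch 2∩Patch 3| = 8.7429.
|Patch 1∩Patch 2∩Patch 3| = 0.
|Patch 1 ∪ Patch 2 ∪ Patch 3| = 129 − 20.4701 + 0 = 108.53.

108.53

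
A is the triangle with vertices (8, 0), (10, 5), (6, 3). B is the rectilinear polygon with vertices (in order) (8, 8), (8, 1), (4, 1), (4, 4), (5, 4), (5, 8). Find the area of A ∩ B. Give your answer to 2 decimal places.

3.67

The intersection is the polygon with vertices (6,3), (8,4), (8,1), (7.333,1).
By the shoelace formula its area is 3.67.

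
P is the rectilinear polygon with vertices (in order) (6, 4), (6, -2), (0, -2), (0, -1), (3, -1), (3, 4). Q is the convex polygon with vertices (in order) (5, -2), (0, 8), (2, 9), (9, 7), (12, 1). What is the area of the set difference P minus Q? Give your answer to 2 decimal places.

7.21

|P| = 21, |P∩Q| = 13.7857.
|P ∖ Q| = |P| − |P∩Q| = 21 − 13.7857 = 7.21.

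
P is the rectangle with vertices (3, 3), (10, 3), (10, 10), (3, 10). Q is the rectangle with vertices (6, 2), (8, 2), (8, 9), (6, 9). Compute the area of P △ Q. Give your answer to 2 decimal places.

39.00

|P∩Q|: x∈[6,8], y∈[3,9] → 2·6 = 12.
|P △ Q| = |P| + |Q| − 2·|P∩Q| = 49 + 14 − 24 = 39.00.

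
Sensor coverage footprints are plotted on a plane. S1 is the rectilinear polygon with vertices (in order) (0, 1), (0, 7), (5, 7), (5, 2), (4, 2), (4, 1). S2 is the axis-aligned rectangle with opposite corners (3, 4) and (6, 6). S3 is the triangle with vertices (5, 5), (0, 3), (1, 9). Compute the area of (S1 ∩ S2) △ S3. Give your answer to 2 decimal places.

|S1 ∩ S2| = 4.
|(S1 ∩ S2) ∩ S3| = 2.3.
|(S1 ∩ S2) △ S3| = 4 + 14 − 4.6 = 13.40.

13.40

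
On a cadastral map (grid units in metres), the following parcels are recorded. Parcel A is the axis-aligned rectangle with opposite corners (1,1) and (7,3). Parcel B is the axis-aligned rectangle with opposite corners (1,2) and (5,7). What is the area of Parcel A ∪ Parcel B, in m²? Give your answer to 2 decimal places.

By inclusion–exclusion:
Individual areas: |Parcel A| = 12, |Parcel B| = 20.
|Parcel A∩Parcel B|: x∈[1,5], y∈[2,3] → 4·1 = 4.
|Parcel A ∪ Parcel B| = 32 − 4 = 28.00.

28.00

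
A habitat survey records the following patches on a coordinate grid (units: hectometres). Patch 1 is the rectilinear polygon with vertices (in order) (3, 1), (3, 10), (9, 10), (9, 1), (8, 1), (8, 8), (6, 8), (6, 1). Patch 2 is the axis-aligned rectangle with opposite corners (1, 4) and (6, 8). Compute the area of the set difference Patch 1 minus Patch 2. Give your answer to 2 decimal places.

|Patch 1| = 40, |Patch 1∩Patch 2| = 12.
|Patch 1 ∖ Patch 2| = |Patch 1| − |Patch 1∩Patch 2| = 40 − 12 = 28.00.

28.00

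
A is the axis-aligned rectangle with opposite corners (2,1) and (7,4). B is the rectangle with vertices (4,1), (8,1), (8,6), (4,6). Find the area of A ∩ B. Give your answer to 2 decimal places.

|A∩B|: x∈[4,7], y∈[1,4] → 3·3 = 9.

9.00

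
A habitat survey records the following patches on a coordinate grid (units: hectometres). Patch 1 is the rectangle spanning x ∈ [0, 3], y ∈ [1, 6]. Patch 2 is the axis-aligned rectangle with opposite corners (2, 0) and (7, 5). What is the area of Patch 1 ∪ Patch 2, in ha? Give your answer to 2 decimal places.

36.00

By inclusion–exclusion:
Individual areas: |Patch 1| = 15, |Patch 2| = 25.
|Patch 1∩Patch 2|: x∈[2,3], y∈[1,5] → 1·4 = 4.
|Patch 1 ∪ Patch 2| = 40 − 4 = 36.00.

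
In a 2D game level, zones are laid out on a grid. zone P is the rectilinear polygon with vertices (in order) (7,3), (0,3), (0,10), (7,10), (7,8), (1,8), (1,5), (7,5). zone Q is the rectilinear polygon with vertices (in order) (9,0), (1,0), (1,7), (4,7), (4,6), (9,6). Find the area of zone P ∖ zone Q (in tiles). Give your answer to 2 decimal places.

|zone P| = 31, |zone P∩zone Q| = 12.
|zone P ∖ zone Q| = |zone P| − |zone P∩zone Q| = 31 − 12 = 19.00.

19.00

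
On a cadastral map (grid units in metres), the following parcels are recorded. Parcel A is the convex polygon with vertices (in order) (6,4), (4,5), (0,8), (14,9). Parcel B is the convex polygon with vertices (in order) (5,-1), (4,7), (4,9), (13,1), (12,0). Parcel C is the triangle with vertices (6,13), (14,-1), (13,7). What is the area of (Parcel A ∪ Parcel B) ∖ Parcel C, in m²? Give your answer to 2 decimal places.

|Parcel A ∪ Parcel B| = 66.8809.
|(Parcel A ∪ Parcel B) ∩ Parcel C| = 4.7815.
|(Parcel A ∪ Parcel B) ∖ Parcel C| = 66.8809 − 4.7815 = 62.10.

62.10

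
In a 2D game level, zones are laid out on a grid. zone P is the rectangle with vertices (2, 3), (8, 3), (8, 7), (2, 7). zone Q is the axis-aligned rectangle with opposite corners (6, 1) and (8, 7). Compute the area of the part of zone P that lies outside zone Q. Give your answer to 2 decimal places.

|zone P∩zone Q|: x∈[6,8], y∈[3,7] → 2·4 = 8.
|zone P| = 24.
|zone P ∖ zone Q| = |zone P| − |zone P∩zone Q| = 24 − 8 = 16.00.

16.00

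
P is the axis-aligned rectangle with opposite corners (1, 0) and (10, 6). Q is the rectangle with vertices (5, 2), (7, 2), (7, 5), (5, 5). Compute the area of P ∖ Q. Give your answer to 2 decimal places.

|P∩Q|: x∈[5,7], y∈[2,5] → 2·3 = 6.
|P| = 54.
|P ∖ Q| = |P| − |P∩Q| = 54 − 6 = 48.00.

48.00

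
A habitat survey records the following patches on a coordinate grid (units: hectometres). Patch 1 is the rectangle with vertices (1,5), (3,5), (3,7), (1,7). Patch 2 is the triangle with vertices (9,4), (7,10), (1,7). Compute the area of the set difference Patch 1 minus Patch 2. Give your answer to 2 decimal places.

3.25

|Patch 1| = 4, |Patch 1∩Patch 2| = 0.75.
|Patch 1 ∖ Patch 2| = |Patch 1| − |Patch 1∩Patch 2| = 4 − 0.75 = 3.25.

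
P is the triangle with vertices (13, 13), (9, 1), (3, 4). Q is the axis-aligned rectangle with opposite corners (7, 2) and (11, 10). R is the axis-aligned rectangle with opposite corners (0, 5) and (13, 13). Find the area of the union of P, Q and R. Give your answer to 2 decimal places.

By inclusion–exclusion:
Individual areas: |P| = 42, |Q| = 32, |R| = 104.
|P∩Q| = 24.6333.
|P∩R| = 24.8889.
|Q∩R|: x∈[7,11], y∈[5,10] → 4·5 = 20.
|P∩Q∩R| = 16.1333.
|P ∪ Q ∪ R| = 178 − 69.5222 + 16.1333 = 124.61.

124.61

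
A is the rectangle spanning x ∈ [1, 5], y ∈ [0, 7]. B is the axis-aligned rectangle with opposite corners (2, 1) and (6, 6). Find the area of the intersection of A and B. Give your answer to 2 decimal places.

15.00

|A∩B|: x∈[2,5], y∈[1,6] → 3·5 = 15.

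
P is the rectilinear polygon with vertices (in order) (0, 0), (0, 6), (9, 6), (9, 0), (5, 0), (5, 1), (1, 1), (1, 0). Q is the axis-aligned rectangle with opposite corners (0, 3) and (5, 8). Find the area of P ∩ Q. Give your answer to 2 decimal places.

The intersection is the polygon with vertices (0,6), (5,6), (5,3), (0,3).
By the shoelace formula its area is 15.00.

15.00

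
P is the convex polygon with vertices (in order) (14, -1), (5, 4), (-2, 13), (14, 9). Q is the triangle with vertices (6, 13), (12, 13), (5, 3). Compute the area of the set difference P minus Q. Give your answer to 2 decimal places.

86.25

|P| = 103, |P∩Q| = 16.7492.
|P ∖ Q| = |P| − |P∩Q| = 103 − 16.7492 = 86.25.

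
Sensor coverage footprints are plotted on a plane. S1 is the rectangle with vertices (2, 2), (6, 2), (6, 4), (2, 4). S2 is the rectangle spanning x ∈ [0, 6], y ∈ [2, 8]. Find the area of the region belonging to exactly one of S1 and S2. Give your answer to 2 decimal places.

|S1∩S2|: x∈[2,6], y∈[2,4] → 4·2 = 8.
|S1 △ S2| = |S1| + |S2| − 2·|S1∩S2| = 8 + 36 − 16 = 28.00.

28.00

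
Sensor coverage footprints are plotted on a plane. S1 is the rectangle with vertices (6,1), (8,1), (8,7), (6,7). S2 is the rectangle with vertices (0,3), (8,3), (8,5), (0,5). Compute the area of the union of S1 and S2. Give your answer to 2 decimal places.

By inclusion–exclusion:
Individual areas: |S1| = 12, |S2| = 16.
|S1∩S2|: x∈[6,8], y∈[3,5] → 2·2 = 4.
|S1 ∪ S2| = 28 − 4 = 24.00.

24.00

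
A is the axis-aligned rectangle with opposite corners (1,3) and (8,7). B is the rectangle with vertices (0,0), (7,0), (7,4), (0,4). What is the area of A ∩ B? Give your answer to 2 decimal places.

|A∩B|: x∈[1,7], y∈[3,4] → 6·1 = 6.

6.00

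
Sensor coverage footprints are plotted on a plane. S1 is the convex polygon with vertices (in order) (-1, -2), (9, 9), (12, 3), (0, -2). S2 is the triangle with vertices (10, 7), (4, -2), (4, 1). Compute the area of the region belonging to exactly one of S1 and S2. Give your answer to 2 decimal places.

42.56

|S1| = 49, |S2| = 9, |S1∩S2| = 7.7179.
|S1 △ S2| = |S1| + |S2| − 2·|S1∩S2| = 49 + 9 − 15.4359 = 42.56.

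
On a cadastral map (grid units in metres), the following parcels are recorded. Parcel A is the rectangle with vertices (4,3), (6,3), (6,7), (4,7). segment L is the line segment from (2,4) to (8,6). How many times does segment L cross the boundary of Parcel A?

2

The segment meets the boundary at (6,5.333), (4,4.667).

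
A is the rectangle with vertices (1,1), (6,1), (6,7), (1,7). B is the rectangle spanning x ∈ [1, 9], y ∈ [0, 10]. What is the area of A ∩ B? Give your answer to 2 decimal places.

30.00

|A∩B|: x∈[1,6], y∈[1,7] → 5·6 = 30.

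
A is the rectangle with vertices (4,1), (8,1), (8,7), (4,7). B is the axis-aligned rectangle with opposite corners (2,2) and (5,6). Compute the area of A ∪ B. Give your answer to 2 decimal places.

By inclusion–exclusion:
Individual areas: |A| = 24, |B| = 12.
|A∩B|: x∈[4,5], y∈[2,6] → 1·4 = 4.
|A ∪ B| = 36 − 4 = 32.00.

32.00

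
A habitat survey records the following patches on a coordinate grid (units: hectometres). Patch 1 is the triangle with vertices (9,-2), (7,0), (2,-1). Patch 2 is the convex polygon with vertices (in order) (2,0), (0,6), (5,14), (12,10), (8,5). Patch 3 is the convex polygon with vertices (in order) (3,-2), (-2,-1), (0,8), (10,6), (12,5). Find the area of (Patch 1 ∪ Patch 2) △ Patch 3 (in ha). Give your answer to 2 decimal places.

96.63

|Patch 1 ∪ Patch 2| = 89.
|(Patch 1 ∪ Patch 2) ∩ Patch 3| = 37.1833.
|(Patch 1 ∪ Patch 2) △ Patch 3| = 89 + 82 − 74.3666 = 96.63.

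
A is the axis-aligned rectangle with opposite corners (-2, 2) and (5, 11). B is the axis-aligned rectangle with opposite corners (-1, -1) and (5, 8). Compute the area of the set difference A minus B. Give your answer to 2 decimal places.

|A∩B|: x∈[-1,5], y∈[2,8] → 6·6 = 36.
|A| = 63.
|A ∖ B| = |A| − |A∩B| = 63 − 36 = 27.00.

27.00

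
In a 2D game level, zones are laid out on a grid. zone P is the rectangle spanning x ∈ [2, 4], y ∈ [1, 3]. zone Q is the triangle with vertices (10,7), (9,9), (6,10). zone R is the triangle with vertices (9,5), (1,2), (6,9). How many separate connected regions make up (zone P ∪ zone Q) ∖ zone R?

(zone P ∪ zone Q) ∖ zone R splits into 2 disjoint pieces (area 3.4792, area 2.5).

2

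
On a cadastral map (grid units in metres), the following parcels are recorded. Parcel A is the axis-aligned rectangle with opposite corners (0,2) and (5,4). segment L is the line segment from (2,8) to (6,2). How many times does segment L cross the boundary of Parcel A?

The segment meets the boundary at (5,3.5), (4.667,4).

2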